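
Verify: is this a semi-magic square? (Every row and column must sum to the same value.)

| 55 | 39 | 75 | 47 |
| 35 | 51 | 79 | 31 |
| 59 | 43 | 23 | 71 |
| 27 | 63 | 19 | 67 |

No — column 2 sums to 196 but row 1 sums to 216.

Row 1: 55 + 39 + 75 + 47 = 216.
Row 2: 35 + 51 + 79 + 31 = 196.
Row 3: 59 + 43 + 23 + 71 = 196.
Row 4: 27 + 63 + 19 + 67 = 176.
Column 1: 55 + 35 + 59 + 27 = 176.
Column 2: 39 + 51 + 43 + 63 = 196.
Column 3: 75 + 79 + 23 + 19 = 196.
Column 4: 47 + 31 + 71 + 67 = 216.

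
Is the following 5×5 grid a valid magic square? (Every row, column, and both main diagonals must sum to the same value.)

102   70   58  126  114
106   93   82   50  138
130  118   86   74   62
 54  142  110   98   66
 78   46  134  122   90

No — row 1 sums to 470 but column 2 sums to 469.

Row 1: 102 + 70 + 58 + 126 + 114 = 470.
Row 2: 106 + 93 + 82 + 50 + 138 = 469.
Row 3: 130 + 118 + 86 + 74 + 62 = 470.
Row 4: 54 + 142 + 110 + 98 + 66 = 470.
Row 5: 78 + 46 + 134 + 122 + 90 = 470.
Column 1: 102 + 106 + 130 + 54 + 78 = 470.
Column 2: 70 + 93 + 118 + 142 + 46 = 469.
Column 3: 58 + 82 + 86 + 110 + 134 = 470.
Column 4: 126 + 50 + 74 + 98 + 122 = 470.
Column 5: 114 + 138 + 62 + 66 + 90 = 470.
Main diagonal: 102 + 93 + 86 + 98 + 90 = 469.
Anti-diagonal: 114 + 50 + 86 + 142 + 78 = 470.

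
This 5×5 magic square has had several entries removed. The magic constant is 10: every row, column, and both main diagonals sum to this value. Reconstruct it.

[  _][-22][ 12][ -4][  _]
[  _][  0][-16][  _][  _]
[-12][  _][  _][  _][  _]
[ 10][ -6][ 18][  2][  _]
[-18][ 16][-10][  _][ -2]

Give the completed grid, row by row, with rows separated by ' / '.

Using row 4: 10 + (-6) + 18 + 2 + ? → (4,5) = 10 − 24 = -14.
Row 5 needs 10; the known cells sum to -14, so (5,4) = 24.
The remaining cell in column 2 is (3,2) = 10 − (-12) = 22.
From column 3, 10 − (12 + (-16) + 18 + (-10)) gives (3,3) = 6.
Main diagonal needs 10; the known cells sum to 6, so (1,1) = 4.
From row 1, 10 − (4 + (-22) + 12 + (-4)) gives (1,5) = 20.
Using column 1: 4 + (-12) + 10 + (-18) + ? → (2,1) = 10 − (-16) = 26.
From anti-diagonal, 10 − (20 + 6 + (-6) + (-18)) gives (2,4) = 8.
Row 2 needs 10; the known cells sum to 18, so (2,5) = -8.
Using column 4: -4 + 8 + 2 + 24 + ? → (3,4) = 10 − 30 = -20.
Column 5 needs 10; the known cells sum to -4, so (3,5) = 14.

4 -22 12 -4 20 / 26 0 -16 8 -8 / -12 22 6 -20 14 / 10 -6 18 2 -14 / -18 16 -10 24 -2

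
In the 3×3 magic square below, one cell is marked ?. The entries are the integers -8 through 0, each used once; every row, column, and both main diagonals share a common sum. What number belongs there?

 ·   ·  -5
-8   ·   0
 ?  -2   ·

The entries are -8 through 0, which sum to -36, so each line sums to -36/3 = -12.
The remaining cell in row 2 is (2,2) = -12 − (-8) = -4.
Column 2 needs -12; the known cells sum to -6, so (1,2) = -6.
Using column 3: -5 + 0 + ? → (3,3) = -12 − (-5) = -7.
From main diagonal, -12 − (-4 + (-7)) gives (1,1) = -1.
Using anti-diagonal: -5 + (-4) + ? → (3,1) = -12 − (-9) = -3.

-3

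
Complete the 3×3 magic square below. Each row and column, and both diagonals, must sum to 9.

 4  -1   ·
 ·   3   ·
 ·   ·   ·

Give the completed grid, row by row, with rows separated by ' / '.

4 -1 6 / 5 3 1 / 0 7 2

Using row 1: 4 + (-1) + ? → (1,3) = 9 − 3 = 6.
The remaining cell in column 2 is (3,2) = 9 − 2 = 7.
Main diagonal: 4 + 3 + ? = 9, so (3,3) = 2.
Anti-diagonal: 6 + 3 + ? = 9, so (3,1) = 0.
Column 1 must total 9; the given cells sum to 4, so (2,1) = 5.
Column 3: 6 + 2 + ? = 9, so (2,3) = 1.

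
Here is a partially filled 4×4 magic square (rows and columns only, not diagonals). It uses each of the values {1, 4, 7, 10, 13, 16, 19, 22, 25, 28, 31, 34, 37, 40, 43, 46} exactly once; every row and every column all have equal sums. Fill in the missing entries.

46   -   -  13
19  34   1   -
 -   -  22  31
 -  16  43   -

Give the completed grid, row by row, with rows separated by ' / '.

The 16 entries sum to 376, so each line sums to 376/4 = 94.
Row 2: 19 + 34 + 1 + ? = 94, so (2,4) = 40.
The remaining cell in column 3 is (1,3) = 94 − 66 = 28.
From column 4, 94 − (13 + 40 + 31) gives (4,4) = 10.
From row 1, 94 − (46 + 28 + 13) gives (1,2) = 7.
The remaining cell in row 4 is (4,1) = 94 − 69 = 25.
Column 1 needs 94; the known cells sum to 90, so (3,1) = 4.
Column 2 needs 94; the known cells sum to 57, so (3,2) = 37.

46 7 28 13 / 19 34 1 40 / 4 37 22 31 / 25 16 43 10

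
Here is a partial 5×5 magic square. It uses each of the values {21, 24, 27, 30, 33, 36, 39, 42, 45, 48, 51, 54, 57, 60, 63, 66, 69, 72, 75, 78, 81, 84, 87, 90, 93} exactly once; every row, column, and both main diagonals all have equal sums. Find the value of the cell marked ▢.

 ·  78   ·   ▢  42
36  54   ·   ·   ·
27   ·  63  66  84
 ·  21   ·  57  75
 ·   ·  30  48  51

The 25 entries sum to 1425, so each line sums to 1425/5 = 285.
From row 3, 285 − (27 + 63 + 66 + 84) gives (3,2) = 45.
Column 2 needs 285; the known cells sum to 198, so (5,2) = 87.
Column 5: 42 + 84 + 75 + 51 + ? = 285, so (2,5) = 33.
Main diagonal needs 285; the known cells sum to 225, so (1,1) = 60.
The remaining cell in row 5 is (5,1) = 285 − 216 = 69.
The remaining cell in column 1 is (4,1) = 285 − 192 = 93.
Anti-diagonal: 42 + 63 + 21 + 69 + ? = 285, so (2,4) = 90.
Using row 2: 36 + 54 + 90 + 33 + ? → (2,3) = 285 − 213 = 72.
The remaining cell in row 4 is (4,3) = 285 − 246 = 39.
The remaining cell in column 3 is (1,3) = 285 − 204 = 81.
Column 4 must total 285; the given cells sum to 261, so (1,4) = 24.

24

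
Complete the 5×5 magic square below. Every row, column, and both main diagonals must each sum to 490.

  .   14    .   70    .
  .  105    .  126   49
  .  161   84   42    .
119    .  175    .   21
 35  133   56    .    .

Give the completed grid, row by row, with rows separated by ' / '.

91 14 147 70 168 / 182 105 28 126 49 / 63 161 84 42 140 / 119 77 175 98 21 / 35 133 56 154 112

Column 2 must total 490; the given cells sum to 413, so (4,2) = 77.
Anti-diagonal must total 490; the given cells sum to 322, so (1,5) = 168.
The remaining cell in row 4 is (4,4) = 490 − 392 = 98.
From column 4, 490 − (70 + 126 + 42 + 98) gives (5,4) = 154.
Row 5 must total 490; the given cells sum to 378, so (5,5) = 112.
Column 5: 168 + 49 + 21 + 112 + ? = 490, so (3,5) = 140.
Main diagonal: 105 + 84 + 98 + 112 + ? = 490, so (1,1) = 91.
Row 1: 91 + 14 + 70 + 168 + ? = 490, so (1,3) = 147.
Row 3 must total 490; the given cells sum to 427, so (3,1) = 63.
Using column 1: 91 + 63 + 119 + 35 + ? → (2,1) = 490 − 308 = 182.
Using column 3: 147 + 84 + 175 + 56 + ? → (2,3) = 490 − 462 = 28.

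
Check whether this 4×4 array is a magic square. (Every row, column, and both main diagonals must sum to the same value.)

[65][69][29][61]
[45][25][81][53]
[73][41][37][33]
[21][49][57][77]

Row 1: 65 + 69 + 29 + 61 = 224.
Row 2: 45 + 25 + 81 + 53 = 204.
Row 3: 73 + 41 + 37 + 33 = 184.
Row 4: 21 + 49 + 57 + 77 = 204.
Column 1: 65 + 45 + 73 + 21 = 204.
Column 2: 69 + 25 + 41 + 49 = 184.
Column 3: 29 + 81 + 37 + 57 = 204.
Column 4: 61 + 53 + 33 + 77 = 224.
Main diagonal: 65 + 25 + 37 + 77 = 204.
Anti-diagonal: 61 + 81 + 41 + 21 = 204.

No — row 3 sums to 184 but row 4 sums to 204.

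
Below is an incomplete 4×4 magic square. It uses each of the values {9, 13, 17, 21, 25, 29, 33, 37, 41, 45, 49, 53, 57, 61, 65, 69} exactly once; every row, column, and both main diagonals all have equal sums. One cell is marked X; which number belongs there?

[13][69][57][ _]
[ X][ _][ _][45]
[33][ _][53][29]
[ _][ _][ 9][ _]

49

The 16 entries sum to 624, so each line sums to 624/4 = 156.
From row 1, 156 − (13 + 69 + 57) gives (1,4) = 17.
Row 3 needs 156; the known cells sum to 115, so (3,2) = 41.
Column 3 must total 156; the given cells sum to 119, so (2,3) = 37.
Column 4: 17 + 45 + 29 + ? = 156, so (4,4) = 65.
The remaining cell in main diagonal is (2,2) = 156 − 131 = 25.
Using anti-diagonal: 17 + 37 + 41 + ? → (4,1) = 156 − 95 = 61.
Using row 2: 25 + 37 + 45 + ? → (2,1) = 156 − 107 = 49.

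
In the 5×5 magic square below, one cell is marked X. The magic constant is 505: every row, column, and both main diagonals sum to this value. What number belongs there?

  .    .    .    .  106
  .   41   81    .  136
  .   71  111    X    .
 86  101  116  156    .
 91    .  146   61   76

126

The remaining cell in row 4 is (4,5) = 505 − 459 = 46.
The remaining cell in row 5 is (5,2) = 505 − 374 = 131.
Column 2 needs 505; the known cells sum to 344, so (1,2) = 161.
Column 3 must total 505; the given cells sum to 454, so (1,3) = 51.
Column 5 must total 505; the given cells sum to 364, so (3,5) = 141.
The remaining cell in main diagonal is (1,1) = 505 − 384 = 121.
The remaining cell in anti-diagonal is (2,4) = 505 − 409 = 96.
Using row 1: 121 + 161 + 51 + 106 + ? → (1,4) = 505 − 439 = 66.
From row 2, 505 − (41 + 81 + 96 + 136) gives (2,1) = 151.
The remaining cell in column 1 is (3,1) = 505 − 449 = 56.
Using column 4: 66 + 96 + 156 + 61 + ? → (3,4) = 505 − 379 = 126.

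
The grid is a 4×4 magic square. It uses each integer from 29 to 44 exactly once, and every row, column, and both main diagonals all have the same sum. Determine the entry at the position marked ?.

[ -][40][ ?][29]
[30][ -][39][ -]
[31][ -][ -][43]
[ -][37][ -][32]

36

The entries are 29 through 44, which sum to 584, so each line sums to 584/4 = 146.
Column 4: 29 + 43 + 32 + ? = 146, so (2,4) = 42.
Row 2 needs 146; the known cells sum to 111, so (2,2) = 35.
The remaining cell in column 2 is (3,2) = 146 − 112 = 34.
From anti-diagonal, 146 − (29 + 39 + 34) gives (4,1) = 44.
From row 3, 146 − (31 + 34 + 43) gives (3,3) = 38.
Row 4 must total 146; the given cells sum to 113, so (4,3) = 33.
Column 1: 30 + 31 + 44 + ? = 146, so (1,1) = 41.
Column 3: 39 + 38 + 33 + ? = 146, so (1,3) = 36.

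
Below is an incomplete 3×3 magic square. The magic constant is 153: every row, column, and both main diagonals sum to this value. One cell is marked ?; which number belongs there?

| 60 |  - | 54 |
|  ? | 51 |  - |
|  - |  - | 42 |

45

Row 1 needs 153; the known cells sum to 114, so (1,2) = 39.
Using column 2: 39 + 51 + ? → (3,2) = 153 − 90 = 63.
Column 3 needs 153; the known cells sum to 96, so (2,3) = 57.
Anti-diagonal: 54 + 51 + ? = 153, so (3,1) = 48.
The remaining cell in row 2 is (2,1) = 153 − 108 = 45.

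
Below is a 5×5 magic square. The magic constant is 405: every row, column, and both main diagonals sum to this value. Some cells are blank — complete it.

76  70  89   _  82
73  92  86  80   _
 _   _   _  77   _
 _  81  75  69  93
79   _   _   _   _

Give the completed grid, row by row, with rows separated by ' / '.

The remaining cell in row 1 is (1,4) = 405 − 317 = 88.
Row 2: 73 + 92 + 86 + 80 + ? = 405, so (2,5) = 74.
Using row 4: 81 + 75 + 69 + 93 + ? → (4,1) = 405 − 318 = 87.
The remaining cell in column 1 is (3,1) = 405 − 315 = 90.
Column 4 needs 405; the known cells sum to 314, so (5,4) = 91.
Using anti-diagonal: 82 + 80 + 81 + 79 + ? → (3,3) = 405 − 322 = 83.
Column 3: 89 + 86 + 83 + 75 + ? = 405, so (5,3) = 72.
The remaining cell in main diagonal is (5,5) = 405 − 320 = 85.
Row 5: 79 + 72 + 91 + 85 + ? = 405, so (5,2) = 78.
Column 2 must total 405; the given cells sum to 321, so (3,2) = 84.
From column 5, 405 − (82 + 74 + 93 + 85) gives (3,5) = 71.

76 70 89 88 82 / 73 92 86 80 74 / 90 84 83 77 71 / 87 81 75 69 93 / 79 78 72 91 85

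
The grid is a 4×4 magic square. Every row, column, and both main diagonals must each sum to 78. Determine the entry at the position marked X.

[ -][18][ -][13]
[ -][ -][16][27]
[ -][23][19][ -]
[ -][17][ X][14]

21

From column 2, 78 − (18 + 23 + 17) gives (2,2) = 20.
Column 4 must total 78; the given cells sum to 54, so (3,4) = 24.
The remaining cell in main diagonal is (1,1) = 78 − 53 = 25.
The remaining cell in anti-diagonal is (4,1) = 78 − 52 = 26.
Row 1 needs 78; the known cells sum to 56, so (1,3) = 22.
Row 2 must total 78; the given cells sum to 63, so (2,1) = 15.
Row 3 needs 78; the known cells sum to 66, so (3,1) = 12.
Row 4 must total 78; the given cells sum to 57, so (4,3) = 21.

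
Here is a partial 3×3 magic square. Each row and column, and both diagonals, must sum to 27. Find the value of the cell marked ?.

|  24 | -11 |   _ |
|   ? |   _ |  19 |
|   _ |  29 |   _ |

-1

Using row 1: 24 + (-11) + ? → (1,3) = 27 − 13 = 14.
Column 2 needs 27; the known cells sum to 18, so (2,2) = 9.
Column 3: 14 + 19 + ? = 27, so (3,3) = -6.
Anti-diagonal needs 27; the known cells sum to 23, so (3,1) = 4.
Row 2 needs 27; the known cells sum to 28, so (2,1) = -1.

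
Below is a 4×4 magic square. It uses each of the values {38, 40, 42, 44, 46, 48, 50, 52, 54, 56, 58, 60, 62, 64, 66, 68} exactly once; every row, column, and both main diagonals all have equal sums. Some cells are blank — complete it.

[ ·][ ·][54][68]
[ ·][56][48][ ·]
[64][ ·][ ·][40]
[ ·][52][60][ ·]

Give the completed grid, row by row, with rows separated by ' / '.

44 46 54 68 / 66 56 48 42 / 64 58 50 40 / 38 52 60 62

The 16 entries sum to 848, so each line sums to 848/4 = 212.
Column 3 must total 212; the given cells sum to 162, so (3,3) = 50.
Using row 3: 64 + 50 + 40 + ? → (3,2) = 212 − 154 = 58.
Column 2: 56 + 58 + 52 + ? = 212, so (1,2) = 46.
From anti-diagonal, 212 − (68 + 48 + 58) gives (4,1) = 38.
Using row 1: 46 + 54 + 68 + ? → (1,1) = 212 − 168 = 44.
The remaining cell in row 4 is (4,4) = 212 − 150 = 62.
Column 1 must total 212; the given cells sum to 146, so (2,1) = 66.
The remaining cell in column 4 is (2,4) = 212 − 170 = 42.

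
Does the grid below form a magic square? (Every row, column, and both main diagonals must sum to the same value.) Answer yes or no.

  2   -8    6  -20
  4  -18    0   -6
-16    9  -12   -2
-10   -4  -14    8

Row 1: 2 + (-8) + 6 + (-20) = -20.
Row 2: 4 + (-18) + 0 + (-6) = -20.
Row 3: -16 + 9 + (-12) + (-2) = -21.
Row 4: -10 + (-4) + (-14) + 8 = -20.
Column 1: 2 + 4 + (-16) + (-10) = -20.
Column 2: -8 + (-18) + 9 + (-4) = -21.
Column 3: 6 + 0 + (-12) + (-14) = -20.
Column 4: -20 + (-6) + (-2) + 8 = -20.
Main diagonal: 2 + (-18) + (-12) + 8 = -20.
Anti-diagonal: -20 + 0 + 9 + (-10) = -21.

No — anti-diagonal sums to -21 but row 1 sums to -20.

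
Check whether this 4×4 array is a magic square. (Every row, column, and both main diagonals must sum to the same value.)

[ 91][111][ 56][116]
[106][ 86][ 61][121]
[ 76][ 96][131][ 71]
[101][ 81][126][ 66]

Yes

Row 1: 91 + 111 + 56 + 116 = 374.
Row 2: 106 + 86 + 61 + 121 = 374.
Row 3: 76 + 96 + 131 + 71 = 374.
Row 4: 101 + 81 + 126 + 66 = 374.
Column 1: 91 + 106 + 76 + 101 = 374.
Column 2: 111 + 86 + 96 + 81 = 374.
Column 3: 56 + 61 + 131 + 126 = 374.
Column 4: 116 + 121 + 71 + 66 = 374.
Main diagonal: 91 + 86 + 131 + 66 = 374.
Anti-diagonal: 116 + 61 + 96 + 101 = 374.
All lines sum to 374.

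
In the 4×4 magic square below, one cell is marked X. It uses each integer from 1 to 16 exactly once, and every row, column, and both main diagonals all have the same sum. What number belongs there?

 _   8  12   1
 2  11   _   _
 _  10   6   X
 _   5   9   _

15

The entries are 1 through 16, which sum to 136, so each line sums to 136/4 = 34.
Row 1 needs 34; the known cells sum to 21, so (1,1) = 13.
From column 3, 34 − (12 + 6 + 9) gives (2,3) = 7.
Main diagonal: 13 + 11 + 6 + ? = 34, so (4,4) = 4.
The remaining cell in anti-diagonal is (4,1) = 34 − 18 = 16.
From row 2, 34 − (2 + 11 + 7) gives (2,4) = 14.
The remaining cell in column 1 is (3,1) = 34 − 31 = 3.
The remaining cell in column 4 is (3,4) = 34 − 19 = 15.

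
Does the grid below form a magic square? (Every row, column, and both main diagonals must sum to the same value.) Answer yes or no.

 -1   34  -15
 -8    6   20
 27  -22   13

Row 1: -1 + 34 + (-15) = 18.
Row 2: -8 + 6 + 20 = 18.
Row 3: 27 + (-22) + 13 = 18.
Column 1: -1 + (-8) + 27 = 18.
Column 2: 34 + 6 + (-22) = 18.
Column 3: -15 + 20 + 13 = 18.
Main diagonal: -1 + 6 + 13 = 18.
Anti-diagonal: -15 + 6 + 27 = 18.
All lines sum to 18.

Yes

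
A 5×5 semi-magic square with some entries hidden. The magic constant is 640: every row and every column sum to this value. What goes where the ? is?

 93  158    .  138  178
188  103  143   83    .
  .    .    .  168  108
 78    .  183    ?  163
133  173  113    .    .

98

Row 1 needs 640; the known cells sum to 567, so (1,3) = 73.
The remaining cell in row 2 is (2,5) = 640 − 517 = 123.
Using column 1: 93 + 188 + 78 + 133 + ? → (3,1) = 640 − 492 = 148.
The remaining cell in column 3 is (3,3) = 640 − 512 = 128.
Column 5 must total 640; the given cells sum to 572, so (5,5) = 68.
Using row 3: 148 + 128 + 168 + 108 + ? → (3,2) = 640 − 552 = 88.
Row 5 needs 640; the known cells sum to 487, so (5,4) = 153.
The remaining cell in column 2 is (4,2) = 640 − 522 = 118.
Column 4 must total 640; the given cells sum to 542, so (4,4) = 98.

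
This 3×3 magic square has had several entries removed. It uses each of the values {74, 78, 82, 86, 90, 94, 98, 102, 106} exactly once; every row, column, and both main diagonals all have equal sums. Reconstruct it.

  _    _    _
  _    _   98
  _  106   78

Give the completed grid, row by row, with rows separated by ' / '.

102 74 94 / 82 90 98 / 86 106 78

The 9 entries sum to 810, so each line sums to 810/3 = 270.
Row 3 needs 270; the known cells sum to 184, so (3,1) = 86.
The remaining cell in column 3 is (1,3) = 270 − 176 = 94.
From anti-diagonal, 270 − (94 + 86) gives (2,2) = 90.
Row 2 needs 270; the known cells sum to 188, so (2,1) = 82.
Using column 1: 82 + 86 + ? → (1,1) = 270 − 168 = 102.
Using column 2: 90 + 106 + ? → (1,2) = 270 − 196 = 74.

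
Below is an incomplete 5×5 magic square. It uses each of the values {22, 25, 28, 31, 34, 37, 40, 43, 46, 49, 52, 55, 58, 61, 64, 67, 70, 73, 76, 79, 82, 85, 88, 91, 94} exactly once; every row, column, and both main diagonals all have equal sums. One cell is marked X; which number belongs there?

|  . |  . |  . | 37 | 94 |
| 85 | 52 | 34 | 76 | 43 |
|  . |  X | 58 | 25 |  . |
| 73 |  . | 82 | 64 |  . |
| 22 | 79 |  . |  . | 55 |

The 25 entries sum to 1450, so each line sums to 1450/5 = 290.
Column 4 needs 290; the known cells sum to 202, so (5,4) = 88.
Main diagonal must total 290; the given cells sum to 229, so (1,1) = 61.
Anti-diagonal: 94 + 76 + 58 + 22 + ? = 290, so (4,2) = 40.
Using row 4: 73 + 40 + 82 + 64 + ? → (4,5) = 290 − 259 = 31.
Row 5: 22 + 79 + 88 + 55 + ? = 290, so (5,3) = 46.
Using column 1: 61 + 85 + 73 + 22 + ? → (3,1) = 290 − 241 = 49.
Column 3 must total 290; the given cells sum to 220, so (1,3) = 70.
The remaining cell in column 5 is (3,5) = 290 − 223 = 67.
Using row 1: 61 + 70 + 37 + 94 + ? → (1,2) = 290 − 262 = 28.
Row 3 needs 290; the known cells sum to 199, so (3,2) = 91.

91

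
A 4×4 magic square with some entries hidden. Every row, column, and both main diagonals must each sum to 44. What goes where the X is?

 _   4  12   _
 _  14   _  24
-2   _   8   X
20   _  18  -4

22

The remaining cell in row 4 is (4,2) = 44 − 34 = 10.
Column 2: 4 + 14 + 10 + ? = 44, so (3,2) = 16.
Using column 3: 12 + 8 + 18 + ? → (2,3) = 44 − 38 = 6.
Using main diagonal: 14 + 8 + (-4) + ? → (1,1) = 44 − 18 = 26.
Anti-diagonal must total 44; the given cells sum to 42, so (1,4) = 2.
Row 2 needs 44; the known cells sum to 44, so (2,1) = 0.
The remaining cell in row 3 is (3,4) = 44 − 22 = 22.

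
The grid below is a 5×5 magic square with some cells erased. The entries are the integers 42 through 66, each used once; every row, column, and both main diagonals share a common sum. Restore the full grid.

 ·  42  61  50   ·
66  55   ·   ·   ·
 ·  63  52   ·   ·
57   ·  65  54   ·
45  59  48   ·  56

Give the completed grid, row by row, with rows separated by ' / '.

53 42 61 50 64 / 66 55 44 58 47 / 49 63 52 46 60 / 57 51 65 54 43 / 45 59 48 62 56

The entries are 42 through 66, which sum to 1350, so each line sums to 1350/5 = 270.
Row 5 must total 270; the given cells sum to 208, so (5,4) = 62.
Column 2: 42 + 55 + 63 + 59 + ? = 270, so (4,2) = 51.
The remaining cell in column 3 is (2,3) = 270 − 226 = 44.
The remaining cell in main diagonal is (1,1) = 270 − 217 = 53.
Using row 1: 53 + 42 + 61 + 50 + ? → (1,5) = 270 − 206 = 64.
Row 4 must total 270; the given cells sum to 227, so (4,5) = 43.
Using column 1: 53 + 66 + 57 + 45 + ? → (3,1) = 270 − 221 = 49.
Using anti-diagonal: 64 + 52 + 51 + 45 + ? → (2,4) = 270 − 212 = 58.
Row 2 must total 270; the given cells sum to 223, so (2,5) = 47.
The remaining cell in column 4 is (3,4) = 270 − 224 = 46.
Column 5 needs 270; the known cells sum to 210, so (3,5) = 60.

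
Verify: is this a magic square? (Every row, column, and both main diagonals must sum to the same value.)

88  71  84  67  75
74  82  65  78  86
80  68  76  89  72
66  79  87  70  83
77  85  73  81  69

Row 1: 88 + 71 + 84 + 67 + 75 = 385.
Row 2: 74 + 82 + 65 + 78 + 86 = 385.
Row 3: 80 + 68 + 76 + 89 + 72 = 385.
Row 4: 66 + 79 + 87 + 70 + 83 = 385.
Row 5: 77 + 85 + 73 + 81 + 69 = 385.
Column 1: 88 + 74 + 80 + 66 + 77 = 385.
Column 2: 71 + 82 + 68 + 79 + 85 = 385.
Column 3: 84 + 65 + 76 + 87 + 73 = 385.
Column 4: 67 + 78 + 89 + 70 + 81 = 385.
Column 5: 75 + 86 + 72 + 83 + 69 = 385.
Main diagonal: 88 + 82 + 76 + 70 + 69 = 385.
Anti-diagonal: 75 + 78 + 76 + 79 + 77 = 385.
All lines sum to 385.

Yes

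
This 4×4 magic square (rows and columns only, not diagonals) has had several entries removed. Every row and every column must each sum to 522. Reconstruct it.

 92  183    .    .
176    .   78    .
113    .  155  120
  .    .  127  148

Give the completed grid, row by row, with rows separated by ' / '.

92 183 162 85 / 176 99 78 169 / 113 134 155 120 / 141 106 127 148

The remaining cell in row 3 is (3,2) = 522 − 388 = 134.
The remaining cell in column 1 is (4,1) = 522 − 381 = 141.
The remaining cell in column 3 is (1,3) = 522 − 360 = 162.
From row 1, 522 − (92 + 183 + 162) gives (1,4) = 85.
Row 4: 141 + 127 + 148 + ? = 522, so (4,2) = 106.
From column 2, 522 − (183 + 134 + 106) gives (2,2) = 99.
Column 4 needs 522; the known cells sum to 353, so (2,4) = 169.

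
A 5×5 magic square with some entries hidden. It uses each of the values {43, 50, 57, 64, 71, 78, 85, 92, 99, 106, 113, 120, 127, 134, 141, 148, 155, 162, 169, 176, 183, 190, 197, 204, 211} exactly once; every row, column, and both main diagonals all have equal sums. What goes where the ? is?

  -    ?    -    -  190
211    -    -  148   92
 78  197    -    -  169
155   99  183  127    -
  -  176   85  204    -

43

The 25 entries sum to 3175, so each line sums to 3175/5 = 635.
Row 4: 155 + 99 + 183 + 127 + ? = 635, so (4,5) = 71.
From column 5, 635 − (190 + 92 + 169 + 71) gives (5,5) = 113.
From row 5, 635 − (176 + 85 + 204 + 113) gives (5,1) = 57.
The remaining cell in column 1 is (1,1) = 635 − 501 = 134.
Anti-diagonal needs 635; the known cells sum to 494, so (3,3) = 141.
Row 3: 78 + 197 + 141 + 169 + ? = 635, so (3,4) = 50.
Column 4: 148 + 50 + 127 + 204 + ? = 635, so (1,4) = 106.
The remaining cell in main diagonal is (2,2) = 635 − 515 = 120.
Row 2 must total 635; the given cells sum to 571, so (2,3) = 64.
The remaining cell in column 2 is (1,2) = 635 − 592 = 43.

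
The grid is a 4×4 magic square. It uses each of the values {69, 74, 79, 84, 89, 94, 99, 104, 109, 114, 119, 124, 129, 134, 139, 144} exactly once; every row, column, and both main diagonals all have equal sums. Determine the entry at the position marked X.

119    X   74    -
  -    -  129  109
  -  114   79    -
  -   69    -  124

139

The 16 entries sum to 1704, so each line sums to 1704/4 = 426.
Column 3: 74 + 129 + 79 + ? = 426, so (4,3) = 144.
Main diagonal: 119 + 79 + 124 + ? = 426, so (2,2) = 104.
Using row 2: 104 + 129 + 109 + ? → (2,1) = 426 − 342 = 84.
Row 4 needs 426; the known cells sum to 337, so (4,1) = 89.
Column 1 must total 426; the given cells sum to 292, so (3,1) = 134.
Column 2 needs 426; the known cells sum to 287, so (1,2) = 139.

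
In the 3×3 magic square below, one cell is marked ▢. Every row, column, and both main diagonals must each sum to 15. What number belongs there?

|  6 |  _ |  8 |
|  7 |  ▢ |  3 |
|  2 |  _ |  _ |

5

Row 1: 6 + 8 + ? = 15, so (1,2) = 1.
Row 2: 7 + 3 + ? = 15, so (2,2) = 5.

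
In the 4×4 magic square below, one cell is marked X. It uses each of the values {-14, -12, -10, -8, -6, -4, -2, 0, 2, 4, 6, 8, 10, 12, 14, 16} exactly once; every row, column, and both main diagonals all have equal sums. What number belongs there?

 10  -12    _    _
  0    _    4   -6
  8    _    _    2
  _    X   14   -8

12

The 16 entries sum to 16, so each line sums to 16/4 = 4.
From row 2, 4 − (0 + 4 + (-6)) gives (2,2) = 6.
From column 1, 4 − (10 + 0 + 8) gives (4,1) = -14.
From column 4, 4 − (-6 + 2 + (-8)) gives (1,4) = 16.
From main diagonal, 4 − (10 + 6 + (-8)) gives (3,3) = -4.
From anti-diagonal, 4 − (16 + 4 + (-14)) gives (3,2) = -2.
Row 1: 10 + (-12) + 16 + ? = 4, so (1,3) = -10.
From row 4, 4 − (-14 + 14 + (-8)) gives (4,2) = 12.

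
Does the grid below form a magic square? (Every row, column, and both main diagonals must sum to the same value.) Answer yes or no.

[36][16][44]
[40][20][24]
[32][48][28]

No — row 1 sums to 96 but row 2 sums to 84.

Row 1: 36 + 16 + 44 = 96.
Row 2: 40 + 20 + 24 = 84.
Row 3: 32 + 48 + 28 = 108.
Column 1: 36 + 40 + 32 = 108.
Column 2: 16 + 20 + 48 = 84.
Column 3: 44 + 24 + 28 = 96.
Main diagonal: 36 + 20 + 28 = 84.
Anti-diagonal: 44 + 20 + 32 = 96.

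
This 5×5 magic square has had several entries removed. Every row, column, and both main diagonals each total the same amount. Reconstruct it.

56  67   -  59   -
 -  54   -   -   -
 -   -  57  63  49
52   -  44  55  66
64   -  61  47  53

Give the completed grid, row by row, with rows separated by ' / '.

56 67 48 59 45 / 43 54 65 51 62 / 60 46 57 63 49 / 52 58 44 55 66 / 64 50 61 47 53

Main diagonal is already complete: 56 + 54 + 57 + 55 + 53 = 275, so that is the magic constant.
Using row 4: 52 + 44 + 55 + 66 + ? → (4,2) = 275 − 217 = 58.
The remaining cell in row 5 is (5,2) = 275 − 225 = 50.
Column 2: 67 + 54 + 58 + 50 + ? = 275, so (3,2) = 46.
Column 4 needs 275; the known cells sum to 224, so (2,4) = 51.
The remaining cell in anti-diagonal is (1,5) = 275 − 230 = 45.
From row 1, 275 − (56 + 67 + 59 + 45) gives (1,3) = 48.
Row 3: 46 + 57 + 63 + 49 + ? = 275, so (3,1) = 60.
Using column 1: 56 + 60 + 52 + 64 + ? → (2,1) = 275 − 232 = 43.
The remaining cell in column 3 is (2,3) = 275 − 210 = 65.
Using column 5: 45 + 49 + 66 + 53 + ? → (2,5) = 275 − 213 = 62.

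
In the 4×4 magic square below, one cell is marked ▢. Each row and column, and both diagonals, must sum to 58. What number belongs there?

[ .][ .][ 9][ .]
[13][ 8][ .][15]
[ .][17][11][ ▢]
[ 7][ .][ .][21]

10

From row 2, 58 − (13 + 8 + 15) gives (2,3) = 22.
Column 3: 9 + 22 + 11 + ? = 58, so (4,3) = 16.
From main diagonal, 58 − (8 + 11 + 21) gives (1,1) = 18.
Anti-diagonal needs 58; the known cells sum to 46, so (1,4) = 12.
Row 1 needs 58; the known cells sum to 39, so (1,2) = 19.
Row 4 needs 58; the known cells sum to 44, so (4,2) = 14.
Using column 1: 18 + 13 + 7 + ? → (3,1) = 58 − 38 = 20.
Column 4 needs 58; the known cells sum to 48, so (3,4) = 10.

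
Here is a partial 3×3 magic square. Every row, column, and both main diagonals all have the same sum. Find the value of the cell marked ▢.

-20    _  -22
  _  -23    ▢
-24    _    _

Anti-diagonal is complete and sums to -69; that is the magic constant.
Using row 1: -20 + (-22) + ? → (1,2) = -69 − (-42) = -27.
Column 1: -20 + (-24) + ? = -69, so (2,1) = -25.
Using column 2: -27 + (-23) + ? → (3,2) = -69 − (-50) = -19.
Main diagonal must total -69; the given cells sum to -43, so (3,3) = -26.
Using row 2: -25 + (-23) + ? → (2,3) = -69 − (-48) = -21.

-21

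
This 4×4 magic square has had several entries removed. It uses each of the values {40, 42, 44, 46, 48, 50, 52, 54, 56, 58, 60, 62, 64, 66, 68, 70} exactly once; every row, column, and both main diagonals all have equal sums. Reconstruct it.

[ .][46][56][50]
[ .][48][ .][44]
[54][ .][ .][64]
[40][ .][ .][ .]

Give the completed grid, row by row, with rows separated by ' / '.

The 16 entries sum to 880, so each line sums to 880/4 = 220.
Using row 1: 46 + 56 + 50 + ? → (1,1) = 220 − 152 = 68.
Column 1 must total 220; the given cells sum to 162, so (2,1) = 58.
Using column 4: 50 + 44 + 64 + ? → (4,4) = 220 − 158 = 62.
Main diagonal needs 220; the known cells sum to 178, so (3,3) = 42.
From row 2, 220 − (58 + 48 + 44) gives (2,3) = 70.
Row 3: 54 + 42 + 64 + ? = 220, so (3,2) = 60.
Using column 2: 46 + 48 + 60 + ? → (4,2) = 220 − 154 = 66.
Column 3 must total 220; the given cells sum to 168, so (4,3) = 52.

68 46 56 50 / 58 48 70 44 / 54 60 42 64 / 40 66 52 62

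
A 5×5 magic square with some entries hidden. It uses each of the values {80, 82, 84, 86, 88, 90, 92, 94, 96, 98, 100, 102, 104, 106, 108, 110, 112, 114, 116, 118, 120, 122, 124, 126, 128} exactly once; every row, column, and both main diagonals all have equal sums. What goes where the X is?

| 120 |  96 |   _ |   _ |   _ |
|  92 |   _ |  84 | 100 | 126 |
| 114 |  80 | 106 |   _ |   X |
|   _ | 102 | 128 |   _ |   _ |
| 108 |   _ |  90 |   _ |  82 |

The 25 entries sum to 2600, so each line sums to 2600/5 = 520.
The remaining cell in row 2 is (2,2) = 520 − 402 = 118.
Column 1 must total 520; the given cells sum to 434, so (4,1) = 86.
Column 2 needs 520; the known cells sum to 396, so (5,2) = 124.
The remaining cell in column 3 is (1,3) = 520 − 408 = 112.
Main diagonal needs 520; the known cells sum to 426, so (4,4) = 94.
The remaining cell in anti-diagonal is (1,5) = 520 − 416 = 104.
Using row 1: 120 + 96 + 112 + 104 + ? → (1,4) = 520 − 432 = 88.
Row 4 needs 520; the known cells sum to 410, so (4,5) = 110.
Row 5 needs 520; the known cells sum to 404, so (5,4) = 116.
Column 4 must total 520; the given cells sum to 398, so (3,4) = 122.
The remaining cell in column 5 is (3,5) = 520 − 422 = 98.

98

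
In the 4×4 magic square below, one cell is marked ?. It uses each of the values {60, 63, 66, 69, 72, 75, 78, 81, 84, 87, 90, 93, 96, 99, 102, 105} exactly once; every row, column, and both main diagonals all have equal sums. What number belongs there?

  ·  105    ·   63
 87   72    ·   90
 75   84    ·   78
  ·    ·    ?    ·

60

The 16 entries sum to 1320, so each line sums to 1320/4 = 330.
Using row 2: 87 + 72 + 90 + ? → (2,3) = 330 − 249 = 81.
Row 3 must total 330; the given cells sum to 237, so (3,3) = 93.
Column 2 needs 330; the known cells sum to 261, so (4,2) = 69.
Column 4 needs 330; the known cells sum to 231, so (4,4) = 99.
The remaining cell in main diagonal is (1,1) = 330 − 264 = 66.
The remaining cell in anti-diagonal is (4,1) = 330 − 228 = 102.
The remaining cell in row 1 is (1,3) = 330 − 234 = 96.
Row 4 needs 330; the known cells sum to 270, so (4,3) = 60.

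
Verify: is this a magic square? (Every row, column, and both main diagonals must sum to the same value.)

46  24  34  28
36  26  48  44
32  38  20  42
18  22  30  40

Row 1: 46 + 24 + 34 + 28 = 132.
Row 2: 36 + 26 + 48 + 44 = 154.
Row 3: 32 + 38 + 20 + 42 = 132.
Row 4: 18 + 22 + 30 + 40 = 110.
Column 1: 46 + 36 + 32 + 18 = 132.
Column 2: 24 + 26 + 38 + 22 = 110.
Column 3: 34 + 48 + 20 + 30 = 132.
Column 4: 28 + 44 + 42 + 40 = 154.
Main diagonal: 46 + 26 + 20 + 40 = 132.
Anti-diagonal: 28 + 48 + 38 + 18 = 132.

No — row 2 sums to 154 but row 3 sums to 132.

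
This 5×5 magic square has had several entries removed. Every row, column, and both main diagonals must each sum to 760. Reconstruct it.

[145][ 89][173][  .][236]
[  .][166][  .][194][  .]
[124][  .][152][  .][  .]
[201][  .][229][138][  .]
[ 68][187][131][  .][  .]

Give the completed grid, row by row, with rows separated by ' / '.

Row 1 needs 760; the known cells sum to 643, so (1,4) = 117.
Column 1 must total 760; the given cells sum to 538, so (2,1) = 222.
From column 3, 760 − (173 + 152 + 229 + 131) gives (2,3) = 75.
Using main diagonal: 145 + 166 + 152 + 138 + ? → (5,5) = 760 − 601 = 159.
Using anti-diagonal: 236 + 194 + 152 + 68 + ? → (4,2) = 760 − 650 = 110.
Row 2 must total 760; the given cells sum to 657, so (2,5) = 103.
Row 4 must total 760; the given cells sum to 678, so (4,5) = 82.
Row 5 must total 760; the given cells sum to 545, so (5,4) = 215.
From column 2, 760 − (89 + 166 + 110 + 187) gives (3,2) = 208.
Using column 4: 117 + 194 + 138 + 215 + ? → (3,4) = 760 − 664 = 96.
Column 5 must total 760; the given cells sum to 580, so (3,5) = 180.

145 89 173 117 236 / 222 166 75 194 103 / 124 208 152 96 180 / 201 110 229 138 82 / 68 187 131 215 159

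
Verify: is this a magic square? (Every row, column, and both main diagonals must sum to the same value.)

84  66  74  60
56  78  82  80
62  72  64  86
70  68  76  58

No — row 2 sums to 296 but anti-diagonal sums to 284.

Row 1: 84 + 66 + 74 + 60 = 284.
Row 2: 56 + 78 + 82 + 80 = 296.
Row 3: 62 + 72 + 64 + 86 = 284.
Row 4: 70 + 68 + 76 + 58 = 272.
Column 1: 84 + 56 + 62 + 70 = 272.
Column 2: 66 + 78 + 72 + 68 = 284.
Column 3: 74 + 82 + 64 + 76 = 296.
Column 4: 60 + 80 + 86 + 58 = 284.
Main diagonal: 84 + 78 + 64 + 58 = 284.
Anti-diagonal: 60 + 82 + 72 + 70 = 284.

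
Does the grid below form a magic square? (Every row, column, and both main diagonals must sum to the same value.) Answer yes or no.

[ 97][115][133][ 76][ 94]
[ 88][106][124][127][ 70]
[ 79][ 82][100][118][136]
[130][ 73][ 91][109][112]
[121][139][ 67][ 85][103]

Yes

Row 1: 97 + 115 + 133 + 76 + 94 = 515.
Row 2: 88 + 106 + 124 + 127 + 70 = 515.
Row 3: 79 + 82 + 100 + 118 + 136 = 515.
Row 4: 130 + 73 + 91 + 109 + 112 = 515.
Row 5: 121 + 139 + 67 + 85 + 103 = 515.
Column 1: 97 + 88 + 79 + 130 + 121 = 515.
Column 2: 115 + 106 + 82 + 73 + 139 = 515.
Column 3: 133 + 124 + 100 + 91 + 67 = 515.
Column 4: 76 + 127 + 118 + 109 + 85 = 515.
Column 5: 94 + 70 + 136 + 112 + 103 = 515.
Main diagonal: 97 + 106 + 100 + 109 + 103 = 515.
Anti-diagonal: 94 + 127 + 100 + 73 + 121 = 515.
All lines sum to 515.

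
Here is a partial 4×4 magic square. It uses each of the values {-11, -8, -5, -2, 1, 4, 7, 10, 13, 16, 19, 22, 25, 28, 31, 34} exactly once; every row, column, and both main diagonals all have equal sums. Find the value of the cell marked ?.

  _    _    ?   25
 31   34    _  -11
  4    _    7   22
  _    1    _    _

28

The 16 entries sum to 184, so each line sums to 184/4 = 46.
From row 2, 46 − (31 + 34 + (-11)) gives (2,3) = -8.
From row 3, 46 − (4 + 7 + 22) gives (3,2) = 13.
From column 2, 46 − (34 + 13 + 1) gives (1,2) = -2.
Column 4: 25 + (-11) + 22 + ? = 46, so (4,4) = 10.
Main diagonal must total 46; the given cells sum to 51, so (1,1) = -5.
From anti-diagonal, 46 − (25 + (-8) + 13) gives (4,1) = 16.
Row 1: -5 + (-2) + 25 + ? = 46, so (1,3) = 28.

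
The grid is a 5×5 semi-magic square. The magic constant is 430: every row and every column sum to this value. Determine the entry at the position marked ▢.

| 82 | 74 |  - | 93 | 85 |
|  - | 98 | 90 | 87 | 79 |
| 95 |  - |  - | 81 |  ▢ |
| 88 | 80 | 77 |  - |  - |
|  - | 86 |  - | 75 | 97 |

78

Row 1 needs 430; the known cells sum to 334, so (1,3) = 96.
The remaining cell in row 2 is (2,1) = 430 − 354 = 76.
From column 1, 430 − (82 + 76 + 95 + 88) gives (5,1) = 89.
Using column 2: 74 + 98 + 80 + 86 + ? → (3,2) = 430 − 338 = 92.
Using column 4: 93 + 87 + 81 + 75 + ? → (4,4) = 430 − 336 = 94.
Using row 4: 88 + 80 + 77 + 94 + ? → (4,5) = 430 − 339 = 91.
Row 5 must total 430; the given cells sum to 347, so (5,3) = 83.
From column 3, 430 − (96 + 90 + 77 + 83) gives (3,3) = 84.
Column 5 must total 430; the given cells sum to 352, so (3,5) = 78.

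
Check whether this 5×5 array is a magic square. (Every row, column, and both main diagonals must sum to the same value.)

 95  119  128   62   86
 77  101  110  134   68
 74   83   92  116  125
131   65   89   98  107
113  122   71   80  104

Yes

Row 1: 95 + 119 + 128 + 62 + 86 = 490.
Row 2: 77 + 101 + 110 + 134 + 68 = 490.
Row 3: 74 + 83 + 92 + 116 + 125 = 490.
Row 4: 131 + 65 + 89 + 98 + 107 = 490.
Row 5: 113 + 122 + 71 + 80 + 104 = 490.
Column 1: 95 + 77 + 74 + 131 + 113 = 490.
Column 2: 119 + 101 + 83 + 65 + 122 = 490.
Column 3: 128 + 110 + 92 + 89 + 71 = 490.
Column 4: 62 + 134 + 116 + 98 + 80 = 490.
Column 5: 86 + 68 + 125 + 107 + 104 = 490.
Main diagonal: 95 + 101 + 92 + 98 + 104 = 490.
Anti-diagonal: 86 + 134 + 92 + 65 + 113 = 490.
All lines sum to 490.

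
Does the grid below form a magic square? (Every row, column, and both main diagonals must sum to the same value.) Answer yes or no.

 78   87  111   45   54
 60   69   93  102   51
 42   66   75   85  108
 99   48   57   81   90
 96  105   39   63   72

Row 1: 78 + 87 + 111 + 45 + 54 = 375.
Row 2: 60 + 69 + 93 + 102 + 51 = 375.
Row 3: 42 + 66 + 75 + 85 + 108 = 376.
Row 4: 99 + 48 + 57 + 81 + 90 = 375.
Row 5: 96 + 105 + 39 + 63 + 72 = 375.
Column 1: 78 + 60 + 42 + 99 + 96 = 375.
Column 2: 87 + 69 + 66 + 48 + 105 = 375.
Column 3: 111 + 93 + 75 + 57 + 39 = 375.
Column 4: 45 + 102 + 85 + 81 + 63 = 376.
Column 5: 54 + 51 + 108 + 90 + 72 = 375.
Main diagonal: 78 + 69 + 75 + 81 + 72 = 375.
Anti-diagonal: 54 + 102 + 75 + 48 + 96 = 375.

No — column 4 sums to 376 but row 5 sums to 375.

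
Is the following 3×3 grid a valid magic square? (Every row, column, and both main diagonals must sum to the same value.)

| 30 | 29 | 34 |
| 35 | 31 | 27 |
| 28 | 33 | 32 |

Yes

Row 1: 30 + 29 + 34 = 93.
Row 2: 35 + 31 + 27 = 93.
Row 3: 28 + 33 + 32 = 93.
Column 1: 30 + 35 + 28 = 93.
Column 2: 29 + 31 + 33 = 93.
Column 3: 34 + 27 + 32 = 93.
Main diagonal: 30 + 31 + 32 = 93.
Anti-diagonal: 34 + 31 + 28 = 93.
All lines sum to 93.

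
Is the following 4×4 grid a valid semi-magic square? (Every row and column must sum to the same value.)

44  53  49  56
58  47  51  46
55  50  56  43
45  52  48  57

Row 1: 44 + 53 + 49 + 56 = 202.
Row 2: 58 + 47 + 51 + 46 = 202.
Row 3: 55 + 50 + 56 + 43 = 204.
Row 4: 45 + 52 + 48 + 57 = 202.
Column 1: 44 + 58 + 55 + 45 = 202.
Column 2: 53 + 47 + 50 + 52 = 202.
Column 3: 49 + 51 + 56 + 48 = 204.
Column 4: 56 + 46 + 43 + 57 = 202.

No — column 3 sums to 204 but column 1 sums to 202.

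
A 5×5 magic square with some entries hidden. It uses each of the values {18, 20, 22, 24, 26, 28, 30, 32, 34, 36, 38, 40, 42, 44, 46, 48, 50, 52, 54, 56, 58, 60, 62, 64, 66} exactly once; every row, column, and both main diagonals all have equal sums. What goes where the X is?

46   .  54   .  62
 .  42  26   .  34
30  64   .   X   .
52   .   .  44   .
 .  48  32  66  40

22

The 25 entries sum to 1050, so each line sums to 1050/5 = 210.
The remaining cell in row 5 is (5,1) = 210 − 186 = 24.
Using column 1: 46 + 30 + 52 + 24 + ? → (2,1) = 210 − 152 = 58.
From main diagonal, 210 − (46 + 42 + 44 + 40) gives (3,3) = 38.
Row 2 needs 210; the known cells sum to 160, so (2,4) = 50.
Column 3: 54 + 26 + 38 + 32 + ? = 210, so (4,3) = 60.
Anti-diagonal must total 210; the given cells sum to 174, so (4,2) = 36.
From row 4, 210 − (52 + 36 + 60 + 44) gives (4,5) = 18.
The remaining cell in column 2 is (1,2) = 210 − 190 = 20.
Column 5 must total 210; the given cells sum to 154, so (3,5) = 56.
Row 1 needs 210; the known cells sum to 182, so (1,4) = 28.
The remaining cell in row 3 is (3,4) = 210 − 188 = 22.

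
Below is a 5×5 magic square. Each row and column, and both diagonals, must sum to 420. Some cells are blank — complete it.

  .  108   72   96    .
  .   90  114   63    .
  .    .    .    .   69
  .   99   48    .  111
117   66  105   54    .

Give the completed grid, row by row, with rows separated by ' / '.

84 108 72 96 60 / 51 90 114 63 102 / 93 57 81 120 69 / 75 99 48 87 111 / 117 66 105 54 78

Row 5 must total 420; the given cells sum to 342, so (5,5) = 78.
The remaining cell in column 2 is (3,2) = 420 − 363 = 57.
The remaining cell in column 3 is (3,3) = 420 − 339 = 81.
From anti-diagonal, 420 − (63 + 81 + 99 + 117) gives (1,5) = 60.
Row 1 must total 420; the given cells sum to 336, so (1,1) = 84.
Column 5 must total 420; the given cells sum to 318, so (2,5) = 102.
Main diagonal must total 420; the given cells sum to 333, so (4,4) = 87.
Using row 2: 90 + 114 + 63 + 102 + ? → (2,1) = 420 − 369 = 51.
Row 4: 99 + 48 + 87 + 111 + ? = 420, so (4,1) = 75.
Column 1 must total 420; the given cells sum to 327, so (3,1) = 93.
Column 4: 96 + 63 + 87 + 54 + ? = 420, so (3,4) = 120.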